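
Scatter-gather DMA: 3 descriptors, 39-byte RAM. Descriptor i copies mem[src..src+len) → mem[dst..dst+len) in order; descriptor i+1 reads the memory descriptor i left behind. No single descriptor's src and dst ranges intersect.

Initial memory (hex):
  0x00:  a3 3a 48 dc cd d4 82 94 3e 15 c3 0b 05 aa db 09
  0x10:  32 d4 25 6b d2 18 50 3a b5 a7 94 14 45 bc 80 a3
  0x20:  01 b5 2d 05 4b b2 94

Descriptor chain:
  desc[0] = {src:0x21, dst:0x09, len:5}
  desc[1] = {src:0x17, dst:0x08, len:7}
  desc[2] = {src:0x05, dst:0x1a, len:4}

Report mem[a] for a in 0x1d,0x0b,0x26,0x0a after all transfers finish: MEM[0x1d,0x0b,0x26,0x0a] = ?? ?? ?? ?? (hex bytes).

#0 dst[0x09+5] := {0xb5,0x2d,0x05,0x4b,0xb2}
#1 dst[0x08+7] := {0x3a,0xb5,0xa7,0x94,0x14,0x45,0xbc}
#2 dst[0x1a+4] := {0xd4,0x82,0x94,0x3a}
query mem[0x1d]=0x3a, mem[0x0b]=0x94, mem[0x26]=0x94, mem[0x0a]=0xa7

MEM[0x1d,0x0b,0x26,0x0a] = 3a 94 94 a7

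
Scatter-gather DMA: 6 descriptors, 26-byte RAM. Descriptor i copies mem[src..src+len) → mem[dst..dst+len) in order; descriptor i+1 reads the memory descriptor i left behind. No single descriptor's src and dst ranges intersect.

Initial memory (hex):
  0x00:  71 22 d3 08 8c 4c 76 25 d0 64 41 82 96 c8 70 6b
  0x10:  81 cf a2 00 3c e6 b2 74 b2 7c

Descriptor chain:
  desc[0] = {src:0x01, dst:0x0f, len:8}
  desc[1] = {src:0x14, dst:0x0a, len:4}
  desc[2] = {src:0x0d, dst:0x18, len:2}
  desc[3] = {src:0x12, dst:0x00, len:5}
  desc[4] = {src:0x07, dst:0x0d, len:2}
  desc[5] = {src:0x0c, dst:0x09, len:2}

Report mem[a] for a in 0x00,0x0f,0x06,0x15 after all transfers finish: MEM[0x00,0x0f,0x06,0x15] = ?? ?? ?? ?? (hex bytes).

MEM[0x00,0x0f,0x06,0x15] = 8c 22 76 25

[0] 0x01->0x0f len=8 : 22 d3 08 8c 4c 76 25 d0
[1] 0x14->0x0a len=4 : 76 25 d0 74
[2] 0x0d->0x18 len=2 : 74 70
[3] 0x12->0x00 len=5 : 8c 4c 76 25 d0
[4] 0x07->0x0d len=2 : 25 d0
[5] 0x0c->0x09 len=2 : d0 25
query mem[0x00]=0x8c, mem[0x0f]=0x22, mem[0x06]=0x76, mem[0x15]=0x25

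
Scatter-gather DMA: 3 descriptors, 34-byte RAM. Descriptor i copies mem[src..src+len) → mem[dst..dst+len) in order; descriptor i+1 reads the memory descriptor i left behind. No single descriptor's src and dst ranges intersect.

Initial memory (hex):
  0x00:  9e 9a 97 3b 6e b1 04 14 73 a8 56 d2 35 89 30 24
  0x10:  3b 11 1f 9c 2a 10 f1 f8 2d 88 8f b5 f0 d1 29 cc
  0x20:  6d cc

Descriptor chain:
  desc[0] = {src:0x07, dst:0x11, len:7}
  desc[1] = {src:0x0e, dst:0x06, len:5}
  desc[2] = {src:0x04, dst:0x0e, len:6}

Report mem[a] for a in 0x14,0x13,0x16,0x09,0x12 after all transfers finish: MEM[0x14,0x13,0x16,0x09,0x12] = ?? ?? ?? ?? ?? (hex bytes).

MEM[0x14,0x13,0x16,0x09,0x12] = 56 14 35 14 3b

[0] 0x07->0x11 len=7 : 14 73 a8 56 d2 35 89
[1] 0x0e->0x06 len=5 : 30 24 3b 14 73
[2] 0x04->0x0e len=6 : 6e b1 30 24 3b 14
query mem[0x14]=0x56, mem[0x13]=0x14, mem[0x16]=0x35, mem[0x09]=0x14, mem[0x12]=0x3b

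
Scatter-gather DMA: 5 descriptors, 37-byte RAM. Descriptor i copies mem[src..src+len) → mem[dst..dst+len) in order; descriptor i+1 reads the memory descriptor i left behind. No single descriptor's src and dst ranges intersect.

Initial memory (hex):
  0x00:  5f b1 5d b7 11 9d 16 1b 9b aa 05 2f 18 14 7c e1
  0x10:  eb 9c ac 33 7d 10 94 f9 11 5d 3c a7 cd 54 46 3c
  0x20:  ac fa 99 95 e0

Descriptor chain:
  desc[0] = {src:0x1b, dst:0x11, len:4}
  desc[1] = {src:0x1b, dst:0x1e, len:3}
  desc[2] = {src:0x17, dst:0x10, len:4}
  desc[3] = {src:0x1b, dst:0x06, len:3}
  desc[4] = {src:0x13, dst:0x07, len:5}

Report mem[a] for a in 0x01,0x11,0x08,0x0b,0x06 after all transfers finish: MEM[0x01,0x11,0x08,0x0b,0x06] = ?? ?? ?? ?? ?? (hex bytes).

MEM[0x01,0x11,0x08,0x0b,0x06] = b1 11 46 f9 a7

[0] 0x1b->0x11 len=4 : a7 cd 54 46
[1] 0x1b->0x1e len=3 : a7 cd 54
[2] 0x17->0x10 len=4 : f9 11 5d 3c
[3] 0x1b->0x06 len=3 : a7 cd 54
[4] 0x13->0x07 len=5 : 3c 46 10 94 f9
query mem[0x01]=0xb1, mem[0x11]=0x11, mem[0x08]=0x46, mem[0x0b]=0xf9, mem[0x06]=0xa7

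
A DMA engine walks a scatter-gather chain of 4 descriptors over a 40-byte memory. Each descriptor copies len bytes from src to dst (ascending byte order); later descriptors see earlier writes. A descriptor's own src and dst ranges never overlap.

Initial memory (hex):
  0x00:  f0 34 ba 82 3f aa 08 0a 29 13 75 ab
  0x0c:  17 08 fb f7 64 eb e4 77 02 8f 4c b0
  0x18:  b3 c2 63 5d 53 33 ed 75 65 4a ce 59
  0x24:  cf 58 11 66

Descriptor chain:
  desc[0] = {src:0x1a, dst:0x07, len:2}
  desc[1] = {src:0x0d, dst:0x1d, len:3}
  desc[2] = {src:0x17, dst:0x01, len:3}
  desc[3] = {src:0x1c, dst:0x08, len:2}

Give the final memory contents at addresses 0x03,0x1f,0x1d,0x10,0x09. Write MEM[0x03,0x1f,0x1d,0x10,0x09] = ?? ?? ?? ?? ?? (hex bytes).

#0 dst[0x07+2] := {0x63,0x5d}
#1 dst[0x1d+3] := {0x08,0xfb,0xf7}
#2 dst[0x01+3] := {0xb0,0xb3,0xc2}
#3 dst[0x08+2] := {0x53,0x08}
query mem[0x03]=0xc2, mem[0x1f]=0xf7, mem[0x1d]=0x08, mem[0x10]=0x64, mem[0x09]=0x08

MEM[0x03,0x1f,0x1d,0x10,0x09] = c2 f7 08 64 08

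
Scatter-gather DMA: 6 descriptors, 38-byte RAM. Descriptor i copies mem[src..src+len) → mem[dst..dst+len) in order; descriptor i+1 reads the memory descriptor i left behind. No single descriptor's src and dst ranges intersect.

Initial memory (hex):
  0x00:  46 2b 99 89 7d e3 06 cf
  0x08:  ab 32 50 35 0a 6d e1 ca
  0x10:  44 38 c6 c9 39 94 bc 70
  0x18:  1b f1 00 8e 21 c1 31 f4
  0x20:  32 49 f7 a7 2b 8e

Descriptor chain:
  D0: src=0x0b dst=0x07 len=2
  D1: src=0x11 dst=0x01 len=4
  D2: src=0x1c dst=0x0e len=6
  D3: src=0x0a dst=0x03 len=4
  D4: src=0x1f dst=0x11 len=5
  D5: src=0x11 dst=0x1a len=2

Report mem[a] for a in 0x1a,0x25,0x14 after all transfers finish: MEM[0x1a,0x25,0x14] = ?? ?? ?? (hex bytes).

  after D0: wrote 2B at 0x07 = 350a
  after D1: wrote 4B at 0x01 = 38c6c939
  after D2: wrote 6B at 0x0e = 21c131f43249
  after D3: wrote 4B at 0x03 = 50350a6d
  after D4: wrote 5B at 0x11 = f43249f7a7
  after D5: wrote 2B at 0x1a = f432
query mem[0x1a]=0xf4, mem[0x25]=0x8e, mem[0x14]=0xf7

MEM[0x1a,0x25,0x14] = f4 8e f7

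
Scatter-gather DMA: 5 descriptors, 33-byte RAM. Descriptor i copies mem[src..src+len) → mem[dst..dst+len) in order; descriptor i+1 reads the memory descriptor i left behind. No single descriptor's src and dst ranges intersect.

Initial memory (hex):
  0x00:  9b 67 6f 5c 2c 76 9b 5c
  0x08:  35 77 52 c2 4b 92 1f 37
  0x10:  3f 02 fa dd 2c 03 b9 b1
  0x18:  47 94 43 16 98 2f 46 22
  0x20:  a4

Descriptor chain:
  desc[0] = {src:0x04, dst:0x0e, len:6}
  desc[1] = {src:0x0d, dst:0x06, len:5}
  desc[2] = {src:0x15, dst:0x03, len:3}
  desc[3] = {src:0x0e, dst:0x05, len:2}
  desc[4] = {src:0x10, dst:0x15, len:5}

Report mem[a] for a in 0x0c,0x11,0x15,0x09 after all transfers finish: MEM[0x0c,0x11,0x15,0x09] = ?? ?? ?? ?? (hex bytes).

MEM[0x0c,0x11,0x15,0x09] = 4b 5c 9b 9b

D0: mem[0x0e..0x13] <- [2c 76 9b 5c 35 77]
D1: mem[0x06..0x0a] <- [92 2c 76 9b 5c]
D2: mem[0x03..0x05] <- [03 b9 b1]
D3: mem[0x05..0x06] <- [2c 76]
D4: mem[0x15..0x19] <- [9b 5c 35 77 2c]
query mem[0x0c]=0x4b, mem[0x11]=0x5c, mem[0x15]=0x9b, mem[0x09]=0x9b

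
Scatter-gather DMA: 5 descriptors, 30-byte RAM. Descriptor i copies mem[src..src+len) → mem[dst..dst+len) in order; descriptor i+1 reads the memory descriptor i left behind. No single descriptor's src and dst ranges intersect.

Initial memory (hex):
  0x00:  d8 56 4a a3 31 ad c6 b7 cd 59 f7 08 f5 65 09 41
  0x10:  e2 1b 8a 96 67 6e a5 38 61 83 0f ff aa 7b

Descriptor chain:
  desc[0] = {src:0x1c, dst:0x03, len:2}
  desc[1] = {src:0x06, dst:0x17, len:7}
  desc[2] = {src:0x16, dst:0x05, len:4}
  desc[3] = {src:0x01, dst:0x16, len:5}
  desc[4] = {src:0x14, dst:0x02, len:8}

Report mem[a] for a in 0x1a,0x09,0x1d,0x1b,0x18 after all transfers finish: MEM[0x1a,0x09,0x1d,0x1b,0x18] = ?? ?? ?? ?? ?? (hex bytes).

MEM[0x1a,0x09,0x1d,0x1b,0x18] = a5 f7 f5 f7 aa

[0] 0x1c->0x03 len=2 : aa 7b
[1] 0x06->0x17 len=7 : c6 b7 cd 59 f7 08 f5
[2] 0x16->0x05 len=4 : a5 c6 b7 cd
[3] 0x01->0x16 len=5 : 56 4a aa 7b a5
[4] 0x14->0x02 len=8 : 67 6e 56 4a aa 7b a5 f7
query mem[0x1a]=0xa5, mem[0x09]=0xf7, mem[0x1d]=0xf5, mem[0x1b]=0xf7, mem[0x18]=0xaa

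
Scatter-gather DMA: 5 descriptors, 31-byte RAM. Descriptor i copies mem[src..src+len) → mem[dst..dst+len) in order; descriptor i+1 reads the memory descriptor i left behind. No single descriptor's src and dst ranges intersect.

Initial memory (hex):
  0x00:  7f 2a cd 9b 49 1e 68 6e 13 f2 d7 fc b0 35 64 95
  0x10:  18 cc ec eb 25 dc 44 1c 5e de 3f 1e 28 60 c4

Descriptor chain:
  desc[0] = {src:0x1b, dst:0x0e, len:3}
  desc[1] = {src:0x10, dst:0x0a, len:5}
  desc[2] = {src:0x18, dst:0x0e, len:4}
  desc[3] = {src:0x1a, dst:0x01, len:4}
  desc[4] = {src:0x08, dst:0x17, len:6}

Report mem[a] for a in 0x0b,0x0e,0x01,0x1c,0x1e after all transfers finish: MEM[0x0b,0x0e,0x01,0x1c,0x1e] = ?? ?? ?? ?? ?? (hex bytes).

MEM[0x0b,0x0e,0x01,0x1c,0x1e] = cc 5e 3f eb c4

  after D0: wrote 3B at 0x0e = 1e2860
  after D1: wrote 5B at 0x0a = 60cceceb25
  after D2: wrote 4B at 0x0e = 5ede3f1e
  after D3: wrote 4B at 0x01 = 3f1e2860
  after D4: wrote 6B at 0x17 = 13f260cceceb
query mem[0x0b]=0xcc, mem[0x0e]=0x5e, mem[0x01]=0x3f, mem[0x1c]=0xeb, mem[0x1e]=0xc4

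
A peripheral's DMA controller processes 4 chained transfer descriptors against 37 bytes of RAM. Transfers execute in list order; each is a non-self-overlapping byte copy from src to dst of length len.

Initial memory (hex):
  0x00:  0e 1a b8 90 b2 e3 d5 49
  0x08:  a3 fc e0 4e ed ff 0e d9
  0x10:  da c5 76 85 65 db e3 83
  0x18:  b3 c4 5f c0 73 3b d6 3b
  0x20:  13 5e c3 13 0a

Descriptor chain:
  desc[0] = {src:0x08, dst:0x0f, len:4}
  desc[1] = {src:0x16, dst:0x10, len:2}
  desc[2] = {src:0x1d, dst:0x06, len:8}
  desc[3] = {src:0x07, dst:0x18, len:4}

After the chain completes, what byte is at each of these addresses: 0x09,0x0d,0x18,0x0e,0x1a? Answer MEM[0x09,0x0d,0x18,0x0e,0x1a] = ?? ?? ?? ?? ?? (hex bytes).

MEM[0x09,0x0d,0x18,0x0e,0x1a] = 13 0a d6 0e 13

#0 dst[0x0f+4] := {0xa3,0xfc,0xe0,0x4e}
#1 dst[0x10+2] := {0xe3,0x83}
#2 dst[0x06+8] := {0x3b,0xd6,0x3b,0x13,0x5e,0xc3,0x13,0x0a}
#3 dst[0x18+4] := {0xd6,0x3b,0x13,0x5e}
query mem[0x09]=0x13, mem[0x0d]=0x0a, mem[0x18]=0xd6, mem[0x0e]=0x0e, mem[0x1a]=0x13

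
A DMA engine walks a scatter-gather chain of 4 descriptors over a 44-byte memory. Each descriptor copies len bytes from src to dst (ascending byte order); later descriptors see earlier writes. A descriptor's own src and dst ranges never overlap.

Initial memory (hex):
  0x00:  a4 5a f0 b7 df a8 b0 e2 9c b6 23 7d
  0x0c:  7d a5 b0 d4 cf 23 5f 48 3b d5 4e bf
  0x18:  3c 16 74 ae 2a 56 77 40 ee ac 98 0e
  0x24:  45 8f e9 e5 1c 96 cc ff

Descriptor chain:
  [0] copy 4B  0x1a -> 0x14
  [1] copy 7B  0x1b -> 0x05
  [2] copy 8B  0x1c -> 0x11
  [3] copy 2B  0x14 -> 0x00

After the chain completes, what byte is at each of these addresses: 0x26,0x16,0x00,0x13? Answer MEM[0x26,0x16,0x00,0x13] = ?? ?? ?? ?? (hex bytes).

  after D0: wrote 4B at 0x14 = 74ae2a56
  after D1: wrote 7B at 0x05 = ae2a567740eeac
  after D2: wrote 8B at 0x11 = 2a567740eeac980e
  after D3: wrote 2B at 0x00 = 40ee
query mem[0x26]=0xe9, mem[0x16]=0xac, mem[0x00]=0x40, mem[0x13]=0x77

MEM[0x26,0x16,0x00,0x13] = e9 ac 40 77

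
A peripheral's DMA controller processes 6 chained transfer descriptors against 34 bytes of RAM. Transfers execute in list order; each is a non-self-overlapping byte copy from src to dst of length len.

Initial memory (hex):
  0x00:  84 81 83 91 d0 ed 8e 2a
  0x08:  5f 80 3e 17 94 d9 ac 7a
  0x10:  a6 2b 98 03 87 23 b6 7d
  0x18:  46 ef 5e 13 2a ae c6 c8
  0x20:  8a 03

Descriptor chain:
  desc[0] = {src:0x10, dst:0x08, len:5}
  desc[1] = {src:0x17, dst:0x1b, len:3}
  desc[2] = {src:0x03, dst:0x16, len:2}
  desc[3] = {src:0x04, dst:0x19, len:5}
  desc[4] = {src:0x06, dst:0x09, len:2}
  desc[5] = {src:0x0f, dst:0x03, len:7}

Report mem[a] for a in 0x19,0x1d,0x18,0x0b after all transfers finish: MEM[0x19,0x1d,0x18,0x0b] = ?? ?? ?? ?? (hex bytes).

[0] 0x10->0x08 len=5 : a6 2b 98 03 87
[1] 0x17->0x1b len=3 : 7d 46 ef
[2] 0x03->0x16 len=2 : 91 d0
[3] 0x04->0x19 len=5 : d0 ed 8e 2a a6
[4] 0x06->0x09 len=2 : 8e 2a
[5] 0x0f->0x03 len=7 : 7a a6 2b 98 03 87 23
query mem[0x19]=0xd0, mem[0x1d]=0xa6, mem[0x18]=0x46, mem[0x0b]=0x03

MEM[0x19,0x1d,0x18,0x0b] = d0 a6 46 03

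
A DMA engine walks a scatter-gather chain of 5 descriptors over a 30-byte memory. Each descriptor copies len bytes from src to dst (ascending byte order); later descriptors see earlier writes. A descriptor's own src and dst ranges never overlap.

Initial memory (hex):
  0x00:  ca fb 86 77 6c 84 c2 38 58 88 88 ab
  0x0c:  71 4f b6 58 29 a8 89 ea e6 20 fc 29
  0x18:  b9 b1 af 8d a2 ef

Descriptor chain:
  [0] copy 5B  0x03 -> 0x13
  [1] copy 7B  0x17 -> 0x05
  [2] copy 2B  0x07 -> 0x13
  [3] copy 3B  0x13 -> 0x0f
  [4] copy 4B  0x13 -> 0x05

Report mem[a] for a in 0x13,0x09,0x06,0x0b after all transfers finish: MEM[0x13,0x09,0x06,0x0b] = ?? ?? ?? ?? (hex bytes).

#0 dst[0x13+5] := {0x77,0x6c,0x84,0xc2,0x38}
#1 dst[0x05+7] := {0x38,0xb9,0xb1,0xaf,0x8d,0xa2,0xef}
#2 dst[0x13+2] := {0xb1,0xaf}
#3 dst[0x0f+3] := {0xb1,0xaf,0x84}
#4 dst[0x05+4] := {0xb1,0xaf,0x84,0xc2}
query mem[0x13]=0xb1, mem[0x09]=0x8d, mem[0x06]=0xaf, mem[0x0b]=0xef

MEM[0x13,0x09,0x06,0x0b] = b1 8d af ef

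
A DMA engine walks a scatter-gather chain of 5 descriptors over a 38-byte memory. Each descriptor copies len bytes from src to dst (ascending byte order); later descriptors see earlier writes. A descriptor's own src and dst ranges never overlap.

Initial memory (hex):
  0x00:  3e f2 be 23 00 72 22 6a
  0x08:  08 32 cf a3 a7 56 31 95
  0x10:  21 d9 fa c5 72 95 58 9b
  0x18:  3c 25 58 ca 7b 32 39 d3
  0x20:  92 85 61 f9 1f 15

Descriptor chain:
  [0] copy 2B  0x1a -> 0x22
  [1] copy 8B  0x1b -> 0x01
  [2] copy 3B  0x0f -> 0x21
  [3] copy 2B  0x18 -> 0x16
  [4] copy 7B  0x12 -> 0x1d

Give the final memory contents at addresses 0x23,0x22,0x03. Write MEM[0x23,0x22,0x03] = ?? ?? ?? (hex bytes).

MEM[0x23,0x22,0x03] = 3c 25 32

  after D0: wrote 2B at 0x22 = 58ca
  after D1: wrote 8B at 0x01 = ca7b3239d3928558
  after D2: wrote 3B at 0x21 = 9521d9
  after D3: wrote 2B at 0x16 = 3c25
  after D4: wrote 7B at 0x1d = fac572953c253c
query mem[0x23]=0x3c, mem[0x22]=0x25, mem[0x03]=0x32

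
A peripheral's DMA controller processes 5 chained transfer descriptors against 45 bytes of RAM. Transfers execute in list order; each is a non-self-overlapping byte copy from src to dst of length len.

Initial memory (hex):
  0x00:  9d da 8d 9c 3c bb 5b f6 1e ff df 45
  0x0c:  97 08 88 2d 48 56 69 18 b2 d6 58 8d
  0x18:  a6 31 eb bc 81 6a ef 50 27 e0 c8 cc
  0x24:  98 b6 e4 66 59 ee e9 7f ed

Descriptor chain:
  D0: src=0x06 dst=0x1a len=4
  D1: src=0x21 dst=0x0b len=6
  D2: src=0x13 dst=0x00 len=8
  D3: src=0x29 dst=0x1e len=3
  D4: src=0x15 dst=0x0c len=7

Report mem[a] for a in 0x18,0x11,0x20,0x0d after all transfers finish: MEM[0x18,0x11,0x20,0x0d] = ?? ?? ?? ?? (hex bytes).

MEM[0x18,0x11,0x20,0x0d] = a6 5b 7f 58

[0] 0x06->0x1a len=4 : 5b f6 1e ff
[1] 0x21->0x0b len=6 : e0 c8 cc 98 b6 e4
[2] 0x13->0x00 len=8 : 18 b2 d6 58 8d a6 31 5b
[3] 0x29->0x1e len=3 : ee e9 7f
[4] 0x15->0x0c len=7 : d6 58 8d a6 31 5b f6
query mem[0x18]=0xa6, mem[0x11]=0x5b, mem[0x20]=0x7f, mem[0x0d]=0x58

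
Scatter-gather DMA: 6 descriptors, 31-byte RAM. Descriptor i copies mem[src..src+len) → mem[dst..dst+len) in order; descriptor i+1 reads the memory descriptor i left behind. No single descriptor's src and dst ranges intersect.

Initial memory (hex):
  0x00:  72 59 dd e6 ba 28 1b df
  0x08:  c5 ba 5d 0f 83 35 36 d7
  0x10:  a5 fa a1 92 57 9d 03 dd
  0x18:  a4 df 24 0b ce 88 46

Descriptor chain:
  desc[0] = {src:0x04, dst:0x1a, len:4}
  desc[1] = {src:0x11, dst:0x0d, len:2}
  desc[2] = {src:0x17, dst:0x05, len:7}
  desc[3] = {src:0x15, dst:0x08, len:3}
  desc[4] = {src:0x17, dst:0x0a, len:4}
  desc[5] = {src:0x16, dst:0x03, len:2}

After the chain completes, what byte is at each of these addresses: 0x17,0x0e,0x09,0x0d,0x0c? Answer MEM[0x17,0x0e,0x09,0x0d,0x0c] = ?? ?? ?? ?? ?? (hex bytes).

MEM[0x17,0x0e,0x09,0x0d,0x0c] = dd a1 03 ba df

D0: mem[0x1a..0x1d] <- [ba 28 1b df]
D1: mem[0x0d..0x0e] <- [fa a1]
D2: mem[0x05..0x0b] <- [dd a4 df ba 28 1b df]
D3: mem[0x08..0x0a] <- [9d 03 dd]
D4: mem[0x0a..0x0d] <- [dd a4 df ba]
D5: mem[0x03..0x04] <- [03 dd]
query mem[0x17]=0xdd, mem[0x0e]=0xa1, mem[0x09]=0x03, mem[0x0d]=0xba, mem[0x0c]=0xdf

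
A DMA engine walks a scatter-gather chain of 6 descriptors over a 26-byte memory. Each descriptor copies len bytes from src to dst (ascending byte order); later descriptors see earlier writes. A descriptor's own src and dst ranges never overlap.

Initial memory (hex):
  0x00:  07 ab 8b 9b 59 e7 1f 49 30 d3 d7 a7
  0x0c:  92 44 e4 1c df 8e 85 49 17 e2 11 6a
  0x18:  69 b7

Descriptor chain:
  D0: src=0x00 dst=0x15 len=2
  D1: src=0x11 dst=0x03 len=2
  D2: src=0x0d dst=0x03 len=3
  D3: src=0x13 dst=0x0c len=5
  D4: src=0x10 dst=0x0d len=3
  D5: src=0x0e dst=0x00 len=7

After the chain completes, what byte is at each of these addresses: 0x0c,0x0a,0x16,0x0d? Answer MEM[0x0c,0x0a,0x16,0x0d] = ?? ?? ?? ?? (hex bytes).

MEM[0x0c,0x0a,0x16,0x0d] = 49 d7 ab 6a

  after D0: wrote 2B at 0x15 = 07ab
  after D1: wrote 2B at 0x03 = 8e85
  after D2: wrote 3B at 0x03 = 44e41c
  after D3: wrote 5B at 0x0c = 491707ab6a
  after D4: wrote 3B at 0x0d = 6a8e85
  after D5: wrote 7B at 0x00 = 8e856a8e854917
query mem[0x0c]=0x49, mem[0x0a]=0xd7, mem[0x16]=0xab, mem[0x0d]=0x6a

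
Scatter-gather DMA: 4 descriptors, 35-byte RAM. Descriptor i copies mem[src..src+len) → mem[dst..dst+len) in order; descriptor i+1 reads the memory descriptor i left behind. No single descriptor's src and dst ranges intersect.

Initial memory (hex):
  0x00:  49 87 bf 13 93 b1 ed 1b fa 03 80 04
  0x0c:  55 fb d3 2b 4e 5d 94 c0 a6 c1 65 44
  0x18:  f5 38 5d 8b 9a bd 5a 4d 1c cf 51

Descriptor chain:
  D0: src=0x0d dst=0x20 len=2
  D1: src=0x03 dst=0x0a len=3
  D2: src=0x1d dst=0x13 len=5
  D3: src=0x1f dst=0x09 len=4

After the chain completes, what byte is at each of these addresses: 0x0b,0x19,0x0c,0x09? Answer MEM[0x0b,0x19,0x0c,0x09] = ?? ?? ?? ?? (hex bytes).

MEM[0x0b,0x19,0x0c,0x09] = d3 38 51 4d

  after D0: wrote 2B at 0x20 = fbd3
  after D1: wrote 3B at 0x0a = 1393b1
  after D2: wrote 5B at 0x13 = bd5a4dfbd3
  after D3: wrote 4B at 0x09 = 4dfbd351
query mem[0x0b]=0xd3, mem[0x19]=0x38, mem[0x0c]=0x51, mem[0x09]=0x4d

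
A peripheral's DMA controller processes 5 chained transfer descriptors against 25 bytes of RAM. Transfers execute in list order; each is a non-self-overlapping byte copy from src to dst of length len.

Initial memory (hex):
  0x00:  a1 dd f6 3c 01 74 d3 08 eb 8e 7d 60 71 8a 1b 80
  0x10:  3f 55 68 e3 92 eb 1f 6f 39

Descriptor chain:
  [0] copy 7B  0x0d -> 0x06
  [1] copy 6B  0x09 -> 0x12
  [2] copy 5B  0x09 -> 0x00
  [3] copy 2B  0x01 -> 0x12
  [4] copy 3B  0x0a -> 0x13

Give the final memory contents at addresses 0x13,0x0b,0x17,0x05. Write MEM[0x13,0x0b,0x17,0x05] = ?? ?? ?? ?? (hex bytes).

  after D0: wrote 7B at 0x06 = 8a1b803f5568e3
  after D1: wrote 6B at 0x12 = 3f5568e38a1b
  after D2: wrote 5B at 0x00 = 3f5568e38a
  after D3: wrote 2B at 0x12 = 5568
  after D4: wrote 3B at 0x13 = 5568e3
query mem[0x13]=0x55, mem[0x0b]=0x68, mem[0x17]=0x1b, mem[0x05]=0x74

MEM[0x13,0x0b,0x17,0x05] = 55 68 1b 74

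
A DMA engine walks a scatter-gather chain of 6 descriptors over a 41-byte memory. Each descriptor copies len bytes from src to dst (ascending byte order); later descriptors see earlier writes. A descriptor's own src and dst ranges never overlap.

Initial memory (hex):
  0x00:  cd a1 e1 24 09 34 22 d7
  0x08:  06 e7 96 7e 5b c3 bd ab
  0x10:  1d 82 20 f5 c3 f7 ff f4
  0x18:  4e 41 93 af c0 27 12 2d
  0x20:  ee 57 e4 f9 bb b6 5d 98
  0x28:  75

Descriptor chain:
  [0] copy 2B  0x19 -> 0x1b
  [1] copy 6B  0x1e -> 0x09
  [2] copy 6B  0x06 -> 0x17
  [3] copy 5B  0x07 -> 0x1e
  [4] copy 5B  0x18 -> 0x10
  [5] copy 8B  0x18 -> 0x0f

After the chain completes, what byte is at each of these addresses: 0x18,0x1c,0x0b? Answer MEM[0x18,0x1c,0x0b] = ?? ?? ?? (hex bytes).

MEM[0x18,0x1c,0x0b] = d7 ee ee

D0: mem[0x1b..0x1c] <- [41 93]
D1: mem[0x09..0x0e] <- [12 2d ee 57 e4 f9]
D2: mem[0x17..0x1c] <- [22 d7 06 12 2d ee]
D3: mem[0x1e..0x22] <- [d7 06 12 2d ee]
D4: mem[0x10..0x14] <- [d7 06 12 2d ee]
D5: mem[0x0f..0x16] <- [d7 06 12 2d ee 27 d7 06]
query mem[0x18]=0xd7, mem[0x1c]=0xee, mem[0x0b]=0xee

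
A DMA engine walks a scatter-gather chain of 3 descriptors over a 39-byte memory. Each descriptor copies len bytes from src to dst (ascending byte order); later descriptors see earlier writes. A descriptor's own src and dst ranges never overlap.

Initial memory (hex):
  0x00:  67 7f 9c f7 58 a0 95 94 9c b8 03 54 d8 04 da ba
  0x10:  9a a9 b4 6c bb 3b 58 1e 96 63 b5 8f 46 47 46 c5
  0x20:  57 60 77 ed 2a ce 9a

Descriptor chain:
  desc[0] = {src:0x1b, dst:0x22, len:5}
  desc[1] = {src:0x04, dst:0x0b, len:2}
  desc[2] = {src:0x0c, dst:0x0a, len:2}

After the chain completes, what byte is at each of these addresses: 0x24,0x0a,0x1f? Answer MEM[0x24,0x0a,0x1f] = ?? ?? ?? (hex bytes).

#0 dst[0x22+5] := {0x8f,0x46,0x47,0x46,0xc5}
#1 dst[0x0b+2] := {0x58,0xa0}
#2 dst[0x0a+2] := {0xa0,0x04}
query mem[0x24]=0x47, mem[0x0a]=0xa0, mem[0x1f]=0xc5

MEM[0x24,0x0a,0x1f] = 47 a0 c5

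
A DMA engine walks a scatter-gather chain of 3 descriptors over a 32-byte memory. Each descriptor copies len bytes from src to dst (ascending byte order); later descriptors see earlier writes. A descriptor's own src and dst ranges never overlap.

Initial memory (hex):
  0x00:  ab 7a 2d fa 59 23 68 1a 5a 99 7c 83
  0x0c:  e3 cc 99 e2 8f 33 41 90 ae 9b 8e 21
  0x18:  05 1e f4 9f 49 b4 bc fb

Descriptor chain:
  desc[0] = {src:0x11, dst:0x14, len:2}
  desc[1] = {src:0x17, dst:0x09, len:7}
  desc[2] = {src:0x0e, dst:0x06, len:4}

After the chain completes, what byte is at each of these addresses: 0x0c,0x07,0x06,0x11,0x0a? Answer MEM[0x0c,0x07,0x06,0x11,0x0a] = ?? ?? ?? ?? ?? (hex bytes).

  after D0: wrote 2B at 0x14 = 3341
  after D1: wrote 7B at 0x09 = 21051ef49f49b4
  after D2: wrote 4B at 0x06 = 49b48f33
query mem[0x0c]=0xf4, mem[0x07]=0xb4, mem[0x06]=0x49, mem[0x11]=0x33, mem[0x0a]=0x05

MEM[0x0c,0x07,0x06,0x11,0x0a] = f4 b4 49 33 05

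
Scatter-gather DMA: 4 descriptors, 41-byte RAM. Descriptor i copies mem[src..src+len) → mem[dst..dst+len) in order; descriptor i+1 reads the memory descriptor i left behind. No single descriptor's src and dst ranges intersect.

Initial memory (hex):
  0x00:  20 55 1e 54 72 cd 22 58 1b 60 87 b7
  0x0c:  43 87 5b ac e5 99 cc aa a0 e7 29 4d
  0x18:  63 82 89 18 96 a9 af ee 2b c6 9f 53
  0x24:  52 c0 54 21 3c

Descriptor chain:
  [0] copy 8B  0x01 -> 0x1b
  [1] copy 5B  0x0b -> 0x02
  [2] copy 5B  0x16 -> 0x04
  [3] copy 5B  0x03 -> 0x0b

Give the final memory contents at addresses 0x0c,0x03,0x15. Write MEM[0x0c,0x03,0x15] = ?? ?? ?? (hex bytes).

#0 dst[0x1b+8] := {0x55,0x1e,0x54,0x72,0xcd,0x22,0x58,0x1b}
#1 dst[0x02+5] := {0xb7,0x43,0x87,0x5b,0xac}
#2 dst[0x04+5] := {0x29,0x4d,0x63,0x82,0x89}
#3 dst[0x0b+5] := {0x43,0x29,0x4d,0x63,0x82}
query mem[0x0c]=0x29, mem[0x03]=0x43, mem[0x15]=0xe7

MEM[0x0c,0x03,0x15] = 29 43 e7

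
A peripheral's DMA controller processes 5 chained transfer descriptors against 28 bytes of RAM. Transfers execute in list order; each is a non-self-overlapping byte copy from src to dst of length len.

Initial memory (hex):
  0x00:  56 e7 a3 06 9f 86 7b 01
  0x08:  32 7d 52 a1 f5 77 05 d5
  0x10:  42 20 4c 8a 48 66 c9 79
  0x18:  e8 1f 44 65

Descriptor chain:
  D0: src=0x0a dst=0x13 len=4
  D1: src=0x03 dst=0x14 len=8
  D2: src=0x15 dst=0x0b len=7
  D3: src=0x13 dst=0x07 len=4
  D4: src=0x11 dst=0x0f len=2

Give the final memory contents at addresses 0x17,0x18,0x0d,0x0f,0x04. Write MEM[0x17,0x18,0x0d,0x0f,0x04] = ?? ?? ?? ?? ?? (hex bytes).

  after D0: wrote 4B at 0x13 = 52a1f577
  after D1: wrote 8B at 0x14 = 069f867b01327d52
  after D2: wrote 7B at 0x0b = 9f867b01327d52
  after D3: wrote 4B at 0x07 = 52069f86
  after D4: wrote 2B at 0x0f = 524c
query mem[0x17]=0x7b, mem[0x18]=0x01, mem[0x0d]=0x7b, mem[0x0f]=0x52, mem[0x04]=0x9f

MEM[0x17,0x18,0x0d,0x0f,0x04] = 7b 01 7b 52 9f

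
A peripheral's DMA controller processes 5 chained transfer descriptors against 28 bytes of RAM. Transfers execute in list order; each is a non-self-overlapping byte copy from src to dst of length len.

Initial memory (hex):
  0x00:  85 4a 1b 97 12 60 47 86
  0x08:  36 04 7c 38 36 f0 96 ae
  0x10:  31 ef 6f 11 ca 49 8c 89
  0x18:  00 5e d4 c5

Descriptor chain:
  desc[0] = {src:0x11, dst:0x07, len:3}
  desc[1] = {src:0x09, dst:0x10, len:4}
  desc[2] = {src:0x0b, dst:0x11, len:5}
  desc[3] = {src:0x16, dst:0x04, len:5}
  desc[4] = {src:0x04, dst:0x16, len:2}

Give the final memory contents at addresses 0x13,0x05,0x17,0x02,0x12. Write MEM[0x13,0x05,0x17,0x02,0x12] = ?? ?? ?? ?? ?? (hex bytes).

MEM[0x13,0x05,0x17,0x02,0x12] = f0 89 89 1b 36

D0: mem[0x07..0x09] <- [ef 6f 11]
D1: mem[0x10..0x13] <- [11 7c 38 36]
D2: mem[0x11..0x15] <- [38 36 f0 96 ae]
D3: mem[0x04..0x08] <- [8c 89 00 5e d4]
D4: mem[0x16..0x17] <- [8c 89]
query mem[0x13]=0xf0, mem[0x05]=0x89, mem[0x17]=0x89, mem[0x02]=0x1b, mem[0x12]=0x36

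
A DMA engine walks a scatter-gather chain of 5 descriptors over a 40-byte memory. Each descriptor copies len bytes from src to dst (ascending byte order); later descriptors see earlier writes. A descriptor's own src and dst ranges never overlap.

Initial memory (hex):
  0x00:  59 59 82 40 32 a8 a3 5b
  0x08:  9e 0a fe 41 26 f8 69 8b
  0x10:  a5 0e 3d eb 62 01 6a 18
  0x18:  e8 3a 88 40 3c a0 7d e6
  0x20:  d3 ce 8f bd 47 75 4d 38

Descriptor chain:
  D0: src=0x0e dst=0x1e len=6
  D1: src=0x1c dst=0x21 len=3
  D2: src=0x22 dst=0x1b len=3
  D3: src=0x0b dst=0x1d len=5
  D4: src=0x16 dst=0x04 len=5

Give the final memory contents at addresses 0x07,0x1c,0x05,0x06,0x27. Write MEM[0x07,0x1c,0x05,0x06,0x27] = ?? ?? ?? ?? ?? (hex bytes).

  after D0: wrote 6B at 0x1e = 698ba50e3deb
  after D1: wrote 3B at 0x21 = 3ca069
  after D2: wrote 3B at 0x1b = a06947
  after D3: wrote 5B at 0x1d = 4126f8698b
  after D4: wrote 5B at 0x04 = 6a18e83a88
query mem[0x07]=0x3a, mem[0x1c]=0x69, mem[0x05]=0x18, mem[0x06]=0xe8, mem[0x27]=0x38

MEM[0x07,0x1c,0x05,0x06,0x27] = 3a 69 18 e8 38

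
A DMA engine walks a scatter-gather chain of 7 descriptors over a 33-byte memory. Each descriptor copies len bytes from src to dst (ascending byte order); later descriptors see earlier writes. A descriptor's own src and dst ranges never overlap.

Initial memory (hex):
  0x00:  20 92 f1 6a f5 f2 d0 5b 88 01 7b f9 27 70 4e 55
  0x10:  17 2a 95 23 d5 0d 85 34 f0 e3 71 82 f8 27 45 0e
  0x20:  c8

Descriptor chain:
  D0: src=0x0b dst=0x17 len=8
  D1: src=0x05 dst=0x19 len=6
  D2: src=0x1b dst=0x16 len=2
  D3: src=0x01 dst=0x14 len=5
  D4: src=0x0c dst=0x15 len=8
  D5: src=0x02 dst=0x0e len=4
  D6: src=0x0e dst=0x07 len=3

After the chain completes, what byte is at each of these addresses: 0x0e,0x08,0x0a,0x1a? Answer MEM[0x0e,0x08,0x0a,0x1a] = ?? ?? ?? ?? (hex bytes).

MEM[0x0e,0x08,0x0a,0x1a] = f1 6a 7b 2a

#0 dst[0x17+8] := {0xf9,0x27,0x70,0x4e,0x55,0x17,0x2a,0x95}
#1 dst[0x19+6] := {0xf2,0xd0,0x5b,0x88,0x01,0x7b}
#2 dst[0x16+2] := {0x5b,0x88}
#3 dst[0x14+5] := {0x92,0xf1,0x6a,0xf5,0xf2}
#4 dst[0x15+8] := {0x27,0x70,0x4e,0x55,0x17,0x2a,0x95,0x23}
#5 dst[0x0e+4] := {0xf1,0x6a,0xf5,0xf2}
#6 dst[0x07+3] := {0xf1,0x6a,0xf5}
query mem[0x0e]=0xf1, mem[0x08]=0x6a, mem[0x0a]=0x7b, mem[0x1a]=0x2a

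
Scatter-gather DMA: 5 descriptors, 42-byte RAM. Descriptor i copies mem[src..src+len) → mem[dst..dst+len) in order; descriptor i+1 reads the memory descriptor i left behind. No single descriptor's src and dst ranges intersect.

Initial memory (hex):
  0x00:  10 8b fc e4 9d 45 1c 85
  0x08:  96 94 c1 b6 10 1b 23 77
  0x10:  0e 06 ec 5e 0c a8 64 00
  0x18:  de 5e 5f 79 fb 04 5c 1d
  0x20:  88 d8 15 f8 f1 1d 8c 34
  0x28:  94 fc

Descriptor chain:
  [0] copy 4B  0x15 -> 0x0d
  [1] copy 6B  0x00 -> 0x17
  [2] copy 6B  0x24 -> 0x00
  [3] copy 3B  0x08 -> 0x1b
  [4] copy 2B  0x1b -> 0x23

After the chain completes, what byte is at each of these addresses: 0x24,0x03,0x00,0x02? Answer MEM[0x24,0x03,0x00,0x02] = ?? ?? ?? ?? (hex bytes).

D0: mem[0x0d..0x10] <- [a8 64 00 de]
D1: mem[0x17..0x1c] <- [10 8b fc e4 9d 45]
D2: mem[0x00..0x05] <- [f1 1d 8c 34 94 fc]
D3: mem[0x1b..0x1d] <- [96 94 c1]
D4: mem[0x23..0x24] <- [96 94]
query mem[0x24]=0x94, mem[0x03]=0x34, mem[0x00]=0xf1, mem[0x02]=0x8c

MEM[0x24,0x03,0x00,0x02] = 94 34 f1 8c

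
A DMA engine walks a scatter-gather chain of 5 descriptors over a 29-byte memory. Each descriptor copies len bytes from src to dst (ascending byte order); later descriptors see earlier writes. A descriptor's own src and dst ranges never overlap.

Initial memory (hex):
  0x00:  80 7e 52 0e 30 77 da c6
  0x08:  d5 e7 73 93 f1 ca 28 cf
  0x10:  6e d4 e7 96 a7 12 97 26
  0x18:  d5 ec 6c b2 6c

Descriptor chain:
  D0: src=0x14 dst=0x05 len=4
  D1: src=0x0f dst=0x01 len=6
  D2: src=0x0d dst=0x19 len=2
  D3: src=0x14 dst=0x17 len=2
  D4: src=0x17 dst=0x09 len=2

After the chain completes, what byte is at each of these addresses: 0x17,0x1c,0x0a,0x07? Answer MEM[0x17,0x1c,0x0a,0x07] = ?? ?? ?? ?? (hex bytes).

MEM[0x17,0x1c,0x0a,0x07] = a7 6c 12 97

#0 dst[0x05+4] := {0xa7,0x12,0x97,0x26}
#1 dst[0x01+6] := {0xcf,0x6e,0xd4,0xe7,0x96,0xa7}
#2 dst[0x19+2] := {0xca,0x28}
#3 dst[0x17+2] := {0xa7,0x12}
#4 dst[0x09+2] := {0xa7,0x12}
query mem[0x17]=0xa7, mem[0x1c]=0x6c, mem[0x0a]=0x12, mem[0x07]=0x97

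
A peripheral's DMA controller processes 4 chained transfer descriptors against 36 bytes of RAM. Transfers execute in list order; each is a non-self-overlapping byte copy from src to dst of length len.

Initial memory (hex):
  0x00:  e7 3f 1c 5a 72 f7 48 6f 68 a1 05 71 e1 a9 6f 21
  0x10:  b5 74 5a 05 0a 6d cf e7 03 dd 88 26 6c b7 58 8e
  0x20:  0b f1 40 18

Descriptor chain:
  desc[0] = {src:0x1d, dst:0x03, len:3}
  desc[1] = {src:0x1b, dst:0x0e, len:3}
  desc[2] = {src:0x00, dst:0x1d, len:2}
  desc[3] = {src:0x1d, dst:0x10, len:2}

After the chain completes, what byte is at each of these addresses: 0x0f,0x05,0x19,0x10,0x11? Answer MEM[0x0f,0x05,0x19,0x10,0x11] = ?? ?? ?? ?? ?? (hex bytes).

[0] 0x1d->0x03 len=3 : b7 58 8e
[1] 0x1b->0x0e len=3 : 26 6c b7
[2] 0x00->0x1d len=2 : e7 3f
[3] 0x1d->0x10 len=2 : e7 3f
query mem[0x0f]=0x6c, mem[0x05]=0x8e, mem[0x19]=0xdd, mem[0x10]=0xe7, mem[0x11]=0x3f

MEM[0x0f,0x05,0x19,0x10,0x11] = 6c 8e dd e7 3f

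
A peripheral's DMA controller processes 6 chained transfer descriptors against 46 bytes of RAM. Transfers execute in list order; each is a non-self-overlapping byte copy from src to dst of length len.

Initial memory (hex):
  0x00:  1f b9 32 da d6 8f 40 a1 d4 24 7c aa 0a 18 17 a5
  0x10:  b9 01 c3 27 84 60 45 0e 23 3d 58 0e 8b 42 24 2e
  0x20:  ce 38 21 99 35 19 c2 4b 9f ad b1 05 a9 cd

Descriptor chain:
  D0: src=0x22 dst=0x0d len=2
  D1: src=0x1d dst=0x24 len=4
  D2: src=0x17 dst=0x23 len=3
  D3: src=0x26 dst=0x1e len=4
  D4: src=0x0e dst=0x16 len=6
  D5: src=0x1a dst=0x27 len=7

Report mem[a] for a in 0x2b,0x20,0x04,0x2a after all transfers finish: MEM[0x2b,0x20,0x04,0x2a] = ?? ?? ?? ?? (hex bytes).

[0] 0x22->0x0d len=2 : 21 99
[1] 0x1d->0x24 len=4 : 42 24 2e ce
[2] 0x17->0x23 len=3 : 0e 23 3d
[3] 0x26->0x1e len=4 : 2e ce 9f ad
[4] 0x0e->0x16 len=6 : 99 a5 b9 01 c3 27
[5] 0x1a->0x27 len=7 : c3 27 8b 42 2e ce 9f
query mem[0x2b]=0x2e, mem[0x20]=0x9f, mem[0x04]=0xd6, mem[0x2a]=0x42

MEM[0x2b,0x20,0x04,0x2a] = 2e 9f d6 42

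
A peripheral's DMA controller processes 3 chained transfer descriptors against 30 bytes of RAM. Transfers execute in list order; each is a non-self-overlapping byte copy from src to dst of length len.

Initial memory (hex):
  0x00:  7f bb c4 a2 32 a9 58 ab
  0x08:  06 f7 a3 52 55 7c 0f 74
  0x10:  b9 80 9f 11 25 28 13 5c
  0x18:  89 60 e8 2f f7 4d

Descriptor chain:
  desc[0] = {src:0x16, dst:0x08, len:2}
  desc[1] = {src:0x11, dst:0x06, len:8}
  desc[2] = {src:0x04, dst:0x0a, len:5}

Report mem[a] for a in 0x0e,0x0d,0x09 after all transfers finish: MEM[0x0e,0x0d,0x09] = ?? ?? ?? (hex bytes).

[0] 0x16->0x08 len=2 : 13 5c
[1] 0x11->0x06 len=8 : 80 9f 11 25 28 13 5c 89
[2] 0x04->0x0a len=5 : 32 a9 80 9f 11
query mem[0x0e]=0x11, mem[0x0d]=0x9f, mem[0x09]=0x25

MEM[0x0e,0x0d,0x09] = 11 9f 25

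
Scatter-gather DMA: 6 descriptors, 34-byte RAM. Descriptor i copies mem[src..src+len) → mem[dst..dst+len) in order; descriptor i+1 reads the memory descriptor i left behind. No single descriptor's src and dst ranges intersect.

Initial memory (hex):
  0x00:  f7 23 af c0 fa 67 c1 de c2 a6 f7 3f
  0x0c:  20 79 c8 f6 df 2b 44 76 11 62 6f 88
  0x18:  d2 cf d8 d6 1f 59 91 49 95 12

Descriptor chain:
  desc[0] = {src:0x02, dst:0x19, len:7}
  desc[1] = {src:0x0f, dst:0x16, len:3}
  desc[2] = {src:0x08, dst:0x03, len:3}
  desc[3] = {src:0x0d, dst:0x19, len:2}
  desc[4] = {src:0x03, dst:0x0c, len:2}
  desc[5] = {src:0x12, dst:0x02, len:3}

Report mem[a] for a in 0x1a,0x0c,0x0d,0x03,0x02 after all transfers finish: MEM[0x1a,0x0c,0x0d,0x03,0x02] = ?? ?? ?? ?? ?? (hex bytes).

MEM[0x1a,0x0c,0x0d,0x03,0x02] = c8 c2 a6 76 44

  after D0: wrote 7B at 0x19 = afc0fa67c1dec2
  after D1: wrote 3B at 0x16 = f6df2b
  after D2: wrote 3B at 0x03 = c2a6f7
  after D3: wrote 2B at 0x19 = 79c8
  after D4: wrote 2B at 0x0c = c2a6
  after D5: wrote 3B at 0x02 = 447611
query mem[0x1a]=0xc8, mem[0x0c]=0xc2, mem[0x0d]=0xa6, mem[0x03]=0x76, mem[0x02]=0x44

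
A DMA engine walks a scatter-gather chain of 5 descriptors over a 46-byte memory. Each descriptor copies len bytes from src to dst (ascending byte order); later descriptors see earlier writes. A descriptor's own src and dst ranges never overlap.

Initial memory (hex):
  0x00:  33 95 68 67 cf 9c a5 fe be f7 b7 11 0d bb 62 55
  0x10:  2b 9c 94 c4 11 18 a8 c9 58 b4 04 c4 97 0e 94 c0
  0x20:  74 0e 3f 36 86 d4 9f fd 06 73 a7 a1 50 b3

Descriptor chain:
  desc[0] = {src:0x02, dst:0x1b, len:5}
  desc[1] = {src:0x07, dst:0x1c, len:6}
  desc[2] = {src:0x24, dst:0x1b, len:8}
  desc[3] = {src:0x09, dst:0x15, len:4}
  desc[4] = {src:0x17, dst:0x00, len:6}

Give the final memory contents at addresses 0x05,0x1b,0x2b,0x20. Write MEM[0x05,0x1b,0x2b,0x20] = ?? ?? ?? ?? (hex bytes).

D0: mem[0x1b..0x1f] <- [68 67 cf 9c a5]
D1: mem[0x1c..0x21] <- [fe be f7 b7 11 0d]
D2: mem[0x1b..0x22] <- [86 d4 9f fd 06 73 a7 a1]
D3: mem[0x15..0x18] <- [f7 b7 11 0d]
D4: mem[0x00..0x05] <- [11 0d b4 04 86 d4]
query mem[0x05]=0xd4, mem[0x1b]=0x86, mem[0x2b]=0xa1, mem[0x20]=0x73

MEM[0x05,0x1b,0x2b,0x20] = d4 86 a1 73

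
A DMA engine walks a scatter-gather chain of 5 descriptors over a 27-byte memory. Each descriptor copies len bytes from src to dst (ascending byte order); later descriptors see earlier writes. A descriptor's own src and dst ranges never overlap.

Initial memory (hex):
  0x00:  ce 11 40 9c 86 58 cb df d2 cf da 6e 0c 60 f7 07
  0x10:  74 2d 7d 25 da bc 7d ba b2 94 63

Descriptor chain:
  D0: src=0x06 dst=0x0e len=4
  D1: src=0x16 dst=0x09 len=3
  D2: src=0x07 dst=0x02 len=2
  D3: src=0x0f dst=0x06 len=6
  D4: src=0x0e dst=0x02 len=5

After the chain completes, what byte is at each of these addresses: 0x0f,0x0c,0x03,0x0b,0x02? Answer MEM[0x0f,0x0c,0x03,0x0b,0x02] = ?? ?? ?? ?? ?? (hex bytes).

[0] 0x06->0x0e len=4 : cb df d2 cf
[1] 0x16->0x09 len=3 : 7d ba b2
[2] 0x07->0x02 len=2 : df d2
[3] 0x0f->0x06 len=6 : df d2 cf 7d 25 da
[4] 0x0e->0x02 len=5 : cb df d2 cf 7d
query mem[0x0f]=0xdf, mem[0x0c]=0x0c, mem[0x03]=0xdf, mem[0x0b]=0xda, mem[0x02]=0xcb

MEM[0x0f,0x0c,0x03,0x0b,0x02] = df 0c df da cb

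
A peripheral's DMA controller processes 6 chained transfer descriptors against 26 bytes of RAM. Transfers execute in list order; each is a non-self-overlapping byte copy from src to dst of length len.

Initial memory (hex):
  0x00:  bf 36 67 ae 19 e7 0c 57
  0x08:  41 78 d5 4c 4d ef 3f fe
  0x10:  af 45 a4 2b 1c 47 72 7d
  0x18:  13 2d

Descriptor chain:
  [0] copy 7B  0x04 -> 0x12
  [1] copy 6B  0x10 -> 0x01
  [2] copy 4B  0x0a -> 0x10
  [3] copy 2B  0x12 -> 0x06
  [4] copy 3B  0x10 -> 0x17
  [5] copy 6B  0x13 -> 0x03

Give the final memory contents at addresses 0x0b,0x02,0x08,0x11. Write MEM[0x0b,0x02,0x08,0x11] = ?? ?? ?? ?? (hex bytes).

MEM[0x0b,0x02,0x08,0x11] = 4c 45 4c 4c

  after D0: wrote 7B at 0x12 = 19e70c574178d5
  after D1: wrote 6B at 0x01 = af4519e70c57
  after D2: wrote 4B at 0x10 = d54c4def
  after D3: wrote 2B at 0x06 = 4def
  after D4: wrote 3B at 0x17 = d54c4d
  after D5: wrote 6B at 0x03 = ef0c5741d54c
query mem[0x0b]=0x4c, mem[0x02]=0x45, mem[0x08]=0x4c, mem[0x11]=0x4c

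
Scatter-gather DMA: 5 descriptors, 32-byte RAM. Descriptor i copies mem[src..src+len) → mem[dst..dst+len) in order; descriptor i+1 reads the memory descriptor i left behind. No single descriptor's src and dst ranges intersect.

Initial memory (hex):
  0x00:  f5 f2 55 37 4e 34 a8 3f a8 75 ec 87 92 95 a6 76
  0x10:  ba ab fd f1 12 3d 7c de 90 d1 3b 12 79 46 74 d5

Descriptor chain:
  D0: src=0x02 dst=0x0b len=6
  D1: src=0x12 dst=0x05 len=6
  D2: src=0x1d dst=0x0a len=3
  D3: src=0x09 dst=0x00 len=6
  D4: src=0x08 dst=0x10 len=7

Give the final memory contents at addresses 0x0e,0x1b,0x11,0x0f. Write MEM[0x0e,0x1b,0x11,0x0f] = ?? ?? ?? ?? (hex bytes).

  after D0: wrote 6B at 0x0b = 55374e34a83f
  after D1: wrote 6B at 0x05 = fdf1123d7cde
  after D2: wrote 3B at 0x0a = 4674d5
  after D3: wrote 6B at 0x00 = 7c4674d54e34
  after D4: wrote 7B at 0x10 = 3d7c4674d54e34
query mem[0x0e]=0x34, mem[0x1b]=0x12, mem[0x11]=0x7c, mem[0x0f]=0xa8

MEM[0x0e,0x1b,0x11,0x0f] = 34 12 7c a8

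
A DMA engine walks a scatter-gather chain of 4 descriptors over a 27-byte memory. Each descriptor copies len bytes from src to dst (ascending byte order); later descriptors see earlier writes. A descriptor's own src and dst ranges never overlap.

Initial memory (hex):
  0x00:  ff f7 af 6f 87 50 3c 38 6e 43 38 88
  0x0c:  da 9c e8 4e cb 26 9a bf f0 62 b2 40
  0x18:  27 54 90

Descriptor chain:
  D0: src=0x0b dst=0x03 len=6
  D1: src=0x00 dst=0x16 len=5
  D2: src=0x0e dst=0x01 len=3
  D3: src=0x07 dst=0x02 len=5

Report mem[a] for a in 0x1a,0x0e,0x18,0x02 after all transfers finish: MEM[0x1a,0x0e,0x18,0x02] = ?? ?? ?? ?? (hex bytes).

MEM[0x1a,0x0e,0x18,0x02] = da e8 af 4e

[0] 0x0b->0x03 len=6 : 88 da 9c e8 4e cb
[1] 0x00->0x16 len=5 : ff f7 af 88 da
[2] 0x0e->0x01 len=3 : e8 4e cb
[3] 0x07->0x02 len=5 : 4e cb 43 38 88
query mem[0x1a]=0xda, mem[0x0e]=0xe8, mem[0x18]=0xaf, mem[0x02]=0x4e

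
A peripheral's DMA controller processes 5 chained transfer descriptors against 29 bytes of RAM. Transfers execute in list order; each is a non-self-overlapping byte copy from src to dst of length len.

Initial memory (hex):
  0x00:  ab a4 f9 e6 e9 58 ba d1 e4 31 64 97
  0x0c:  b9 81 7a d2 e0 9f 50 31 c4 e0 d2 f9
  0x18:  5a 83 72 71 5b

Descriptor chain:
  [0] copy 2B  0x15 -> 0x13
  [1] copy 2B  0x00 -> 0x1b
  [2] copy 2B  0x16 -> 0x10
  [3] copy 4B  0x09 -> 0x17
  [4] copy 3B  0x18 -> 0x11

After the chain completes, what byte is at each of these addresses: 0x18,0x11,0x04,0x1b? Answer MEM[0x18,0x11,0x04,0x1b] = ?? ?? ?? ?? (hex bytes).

  after D0: wrote 2B at 0x13 = e0d2
  after D1: wrote 2B at 0x1b = aba4
  after D2: wrote 2B at 0x10 = d2f9
  after D3: wrote 4B at 0x17 = 316497b9
  after D4: wrote 3B at 0x11 = 6497b9
query mem[0x18]=0x64, mem[0x11]=0x64, mem[0x04]=0xe9, mem[0x1b]=0xab

MEM[0x18,0x11,0x04,0x1b] = 64 64 e9 ab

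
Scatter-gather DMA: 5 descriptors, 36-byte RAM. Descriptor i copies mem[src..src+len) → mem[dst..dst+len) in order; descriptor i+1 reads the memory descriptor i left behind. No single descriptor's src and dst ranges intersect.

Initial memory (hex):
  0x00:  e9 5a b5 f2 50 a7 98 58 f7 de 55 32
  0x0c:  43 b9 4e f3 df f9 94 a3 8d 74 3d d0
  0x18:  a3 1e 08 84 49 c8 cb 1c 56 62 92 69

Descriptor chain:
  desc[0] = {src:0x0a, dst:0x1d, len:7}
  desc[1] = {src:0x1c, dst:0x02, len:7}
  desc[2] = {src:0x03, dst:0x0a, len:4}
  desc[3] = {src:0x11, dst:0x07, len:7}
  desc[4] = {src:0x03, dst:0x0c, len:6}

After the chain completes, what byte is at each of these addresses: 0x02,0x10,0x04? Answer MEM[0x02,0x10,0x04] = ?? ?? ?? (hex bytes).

MEM[0x02,0x10,0x04] = 49 f9 32

D0: mem[0x1d..0x23] <- [55 32 43 b9 4e f3 df]
D1: mem[0x02..0x08] <- [49 55 32 43 b9 4e f3]
D2: mem[0x0a..0x0d] <- [55 32 43 b9]
D3: mem[0x07..0x0d] <- [f9 94 a3 8d 74 3d d0]
D4: mem[0x0c..0x11] <- [55 32 43 b9 f9 94]
query mem[0x02]=0x49, mem[0x10]=0xf9, mem[0x04]=0x32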